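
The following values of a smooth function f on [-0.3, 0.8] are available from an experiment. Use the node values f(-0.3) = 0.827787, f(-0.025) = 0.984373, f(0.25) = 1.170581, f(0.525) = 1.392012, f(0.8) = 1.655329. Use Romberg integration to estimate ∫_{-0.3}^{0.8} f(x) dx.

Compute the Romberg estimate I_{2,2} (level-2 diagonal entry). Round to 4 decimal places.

I_{0,0} (trapezoid, 1 panel, h=1.1000): 1.365714
I_{1,0} (trapezoid, 2 panels, h=0.5500): 1.326676
I_{2,0} (trapezoid, 4 panels, h=0.2750): 1.316844
I_{1,1} = 1.326676 + (1.326676 − 1.365714)/3 = 1.313663
I_{2,1} = 1.316844 + (1.316844 − 1.326676)/3 = 1.313567
I_{2,2} = 1.313567 + (1.313567 − 1.313663)/15 = 1.313561

1.3136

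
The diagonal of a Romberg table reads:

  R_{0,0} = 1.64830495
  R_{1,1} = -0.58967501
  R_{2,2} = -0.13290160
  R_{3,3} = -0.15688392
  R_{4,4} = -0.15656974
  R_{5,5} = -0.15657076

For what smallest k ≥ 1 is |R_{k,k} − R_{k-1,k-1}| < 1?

k = 2

|R_{1,1} − R_{0,0}| = 2.23797996 ≥ 1
|R_{2,2} − R_{1,1}| = 0.45677341 < 1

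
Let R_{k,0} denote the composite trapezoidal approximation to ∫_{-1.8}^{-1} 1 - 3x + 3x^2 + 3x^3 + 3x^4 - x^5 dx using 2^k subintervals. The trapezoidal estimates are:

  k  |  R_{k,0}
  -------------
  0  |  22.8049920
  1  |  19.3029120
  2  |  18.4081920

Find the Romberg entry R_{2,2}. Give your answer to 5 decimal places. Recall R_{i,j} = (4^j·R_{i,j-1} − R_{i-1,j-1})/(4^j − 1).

R_{1,1} = 19.3029120 + (19.3029120 − 22.8049920)/3 = 18.1355520
R_{2,1} = (4·18.4081920 − 19.3029120) / 3 = 18.1099520
R_{2,2} = 18.1099520 + (18.1099520 − 18.1355520)/15 = 18.1082453
(Column j=1 coincides with Simpson's rule on the same nodes.)

18.10825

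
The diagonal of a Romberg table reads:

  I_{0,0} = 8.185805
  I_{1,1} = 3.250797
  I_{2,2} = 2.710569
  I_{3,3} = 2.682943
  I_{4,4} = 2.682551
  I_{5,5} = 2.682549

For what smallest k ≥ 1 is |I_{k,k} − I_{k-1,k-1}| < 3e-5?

|I_{1,1} − I_{0,0}| = 4.935008 ≥ 3e-5
|I_{2,2} − I_{1,1}| = 0.540228 ≥ 3e-5
|I_{3,3} − I_{2,2}| = 0.027626 ≥ 3e-5
|I_{4,4} − I_{3,3}| = 0.000392 ≥ 3e-5
|I_{5,5} − I_{4,4}| = 0.000002 < 3e-5

k = 5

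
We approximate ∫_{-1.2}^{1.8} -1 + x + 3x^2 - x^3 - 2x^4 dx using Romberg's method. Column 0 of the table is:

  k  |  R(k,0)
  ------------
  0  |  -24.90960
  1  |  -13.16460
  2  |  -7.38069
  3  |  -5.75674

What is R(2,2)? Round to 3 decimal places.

-5.200

R(1,1) = (4·(-13.16460) − (-24.90960)) / 3 = -9.24960
R(2,1) = (4·(-7.38069) − (-13.16460)) / 3 = -5.45272
R(2,2) = (16·(-5.45272) − (-9.24960)) / 15 = -5.19959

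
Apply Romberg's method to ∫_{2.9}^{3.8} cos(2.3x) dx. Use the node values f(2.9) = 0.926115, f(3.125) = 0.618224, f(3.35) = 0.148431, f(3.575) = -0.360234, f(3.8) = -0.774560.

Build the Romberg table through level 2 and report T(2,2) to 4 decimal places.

T(0,0) (trapezoid, 1 panel, h=0.9000): 0.068200
T(1,0) (trapezoid, 2 panels, h=0.4500): 0.100894
T(2,0) (trapezoid, 4 panels, h=0.2250): 0.108495
T(1,1) = 0.100894 + (0.100894 − 0.068200)/3 = 0.111792
T(2,1) = 0.108495 + (0.108495 − 0.100894)/3 = 0.111029
T(2,2) = 0.111029 + (0.111029 − 0.111792)/15 = 0.110978

0.1110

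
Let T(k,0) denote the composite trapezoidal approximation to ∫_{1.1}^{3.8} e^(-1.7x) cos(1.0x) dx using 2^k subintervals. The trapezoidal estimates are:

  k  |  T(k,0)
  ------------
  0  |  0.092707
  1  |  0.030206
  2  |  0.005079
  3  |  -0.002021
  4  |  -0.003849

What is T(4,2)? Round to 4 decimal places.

Richardson extrapolation on the trapezoidal column (denominator 4−1=3):
T(3,1) = (4·(-0.002021) − 0.005079) / 3 = -0.004388
T(4,1) = -0.003849 + (-0.003849 − (-0.002021))/3 = -0.004458
T(4,2) = (16·(-0.004458) − (-0.004388)) / 15 = -0.004463

-0.0045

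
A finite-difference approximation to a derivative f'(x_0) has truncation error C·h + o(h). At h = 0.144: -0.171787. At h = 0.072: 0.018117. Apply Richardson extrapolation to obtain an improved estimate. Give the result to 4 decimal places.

0.2080

Extrapolated value = (2·A(h/2) − A(h)) / (2 − 1)
= (2·0.018117 − (-0.171787)) / 1
= 0.208021 / 1 = 0.208021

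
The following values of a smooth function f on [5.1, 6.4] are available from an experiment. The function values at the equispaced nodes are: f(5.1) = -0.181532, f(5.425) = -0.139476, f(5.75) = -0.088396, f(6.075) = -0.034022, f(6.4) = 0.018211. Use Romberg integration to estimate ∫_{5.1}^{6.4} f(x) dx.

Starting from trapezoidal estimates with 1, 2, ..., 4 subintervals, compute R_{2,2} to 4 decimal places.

-0.1120

R_{0,0} (trapezoid, 1 panel, h=1.3000): -0.106159
R_{1,0} (trapezoid, 2 panels, h=0.6500): -0.110537
R_{2,0} (trapezoid, 4 panels, h=0.3250): -0.111655
R_{1,1} = -0.110537 + (-0.110537 − (-0.106159))/3 = -0.111996
R_{2,1} = -0.111655 + (-0.111655 − (-0.110537))/3 = -0.112028
R_{2,2} = -0.112028 + (-0.112028 − (-0.111996))/15 = -0.112030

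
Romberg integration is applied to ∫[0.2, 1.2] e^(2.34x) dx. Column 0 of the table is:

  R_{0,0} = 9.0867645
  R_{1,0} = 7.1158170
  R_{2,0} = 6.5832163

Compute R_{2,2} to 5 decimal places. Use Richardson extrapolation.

6.40214

Richardson extrapolation on the trapezoidal column (denominator 4−1=3):
R_{1,1} = (4·7.1158170 − 9.0867645) / 3 = 6.4588345
R_{2,1} = (4·6.5832163 − 7.1158170) / 3 = 6.4056827
R_{2,2} = (16·6.4056827 − 6.4588345) / 15 = 6.4021392
(Column j=1 coincides with Simpson's rule on the same nodes.)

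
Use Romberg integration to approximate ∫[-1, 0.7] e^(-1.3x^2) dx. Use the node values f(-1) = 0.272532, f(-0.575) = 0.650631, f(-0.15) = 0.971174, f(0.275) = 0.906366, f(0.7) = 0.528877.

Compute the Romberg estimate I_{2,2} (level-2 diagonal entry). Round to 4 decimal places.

I_{0,0} (trapezoid, 1 panel, h=1.7000): 0.681198
I_{1,0} (trapezoid, 2 panels, h=0.8500): 1.166097
I_{2,0} (trapezoid, 4 panels, h=0.4250): 1.244772
I_{1,1} = 1.166097 + (1.166097 − 0.681198)/3 = 1.327730
I_{2,1} = 1.244772 + (1.244772 − 1.166097)/3 = 1.270997
I_{2,2} = 1.270997 + (1.270997 − 1.327730)/15 = 1.267215

1.2672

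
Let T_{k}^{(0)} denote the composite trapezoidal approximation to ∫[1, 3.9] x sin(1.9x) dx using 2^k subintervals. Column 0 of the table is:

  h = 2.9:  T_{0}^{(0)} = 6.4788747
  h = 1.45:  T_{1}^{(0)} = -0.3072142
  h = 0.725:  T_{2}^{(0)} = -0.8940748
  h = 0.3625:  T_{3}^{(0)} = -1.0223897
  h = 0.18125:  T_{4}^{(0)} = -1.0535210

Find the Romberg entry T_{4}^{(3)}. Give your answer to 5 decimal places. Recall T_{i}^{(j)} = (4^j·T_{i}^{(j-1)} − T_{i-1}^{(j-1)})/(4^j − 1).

-1.06382

Richardson extrapolation on the trapezoidal column (denominator 4−1=3):
T_{2}^{(1)} = (4·(-0.8940748) − (-0.3072142)) / 3 = -1.0896950
T_{3}^{(1)} = (4·(-1.0223897) − (-0.8940748)) / 3 = -1.0651613
T_{4}^{(1)} = -1.0535210 + (-1.0535210 − (-1.0223897))/3 = -1.0638981
T_{3}^{(2)} = (16·(-1.0651613) − (-1.0896950)) / 15 = -1.0635257
T_{4}^{(2)} = -1.0638981 + (-1.0638981 − (-1.0651613))/15 = -1.0638139
T_{4}^{(3)} = (64·(-1.0638139) − (-1.0635257)) / 63 = -1.0638185
(Column j=1 coincides with Simpson's rule on the same nodes.)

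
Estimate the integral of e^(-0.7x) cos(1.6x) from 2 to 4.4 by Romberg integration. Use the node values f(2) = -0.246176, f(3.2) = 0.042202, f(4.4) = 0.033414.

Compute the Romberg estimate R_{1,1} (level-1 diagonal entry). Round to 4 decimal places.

-0.0176

R_{0,0} (trapezoid, 1 panel, h=2.4000): -0.255314
R_{1,0} (trapezoid, 2 panels, h=1.2000): -0.077015
R_{1,1} = -0.077015 + (-0.077015 − (-0.255314))/3 = -0.017582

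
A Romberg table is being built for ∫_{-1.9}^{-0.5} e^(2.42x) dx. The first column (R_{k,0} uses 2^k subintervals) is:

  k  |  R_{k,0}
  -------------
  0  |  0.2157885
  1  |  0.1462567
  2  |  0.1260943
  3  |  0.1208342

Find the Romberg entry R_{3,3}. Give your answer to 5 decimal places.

Richardson extrapolation on the trapezoidal column (denominator 4−1=3):
R_{1,1} = 0.1462567 + (0.1462567 − 0.2157885)/3 = 0.1230794
R_{2,1} = (4·0.1260943 − 0.1462567) / 3 = 0.1193735
R_{3,1} = (4·0.1208342 − 0.1260943) / 3 = 0.1190808
R_{2,2} = 0.1193735 + (0.1193735 − 0.1230794)/15 = 0.1191264
R_{3,2} = 0.1190808 + (0.1190808 − 0.1193735)/15 = 0.1190613
R_{3,3} = (64·0.1190613 − 0.1191264) / 63 = 0.1190603

0.11906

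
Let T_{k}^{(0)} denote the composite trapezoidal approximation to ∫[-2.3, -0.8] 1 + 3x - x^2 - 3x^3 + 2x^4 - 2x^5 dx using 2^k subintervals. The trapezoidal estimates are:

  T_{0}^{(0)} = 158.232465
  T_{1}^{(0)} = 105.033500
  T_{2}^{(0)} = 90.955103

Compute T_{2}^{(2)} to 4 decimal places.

86.1931

T_{1}^{(1)} = (4·105.033500 − 158.232465) / 3 = 87.300512
T_{2}^{(1)} = (4·90.955103 − 105.033500) / 3 = 86.262304
T_{2}^{(2)} = (16·86.262304 − 87.300512) / 15 = 86.193090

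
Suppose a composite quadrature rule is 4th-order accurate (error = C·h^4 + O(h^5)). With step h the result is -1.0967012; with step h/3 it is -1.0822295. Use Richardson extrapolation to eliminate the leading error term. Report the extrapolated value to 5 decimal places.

The leading error scales as h^4; refining by a factor of 3 reduces it by 3^4 = 81.
Extrapolated value = (81·A(h/3) − A(h)) / (81 − 1)
= (81·(-1.0822295) − (-1.0967012)) / 80
= -86.5638883 / 80 = -1.0820486

-1.08205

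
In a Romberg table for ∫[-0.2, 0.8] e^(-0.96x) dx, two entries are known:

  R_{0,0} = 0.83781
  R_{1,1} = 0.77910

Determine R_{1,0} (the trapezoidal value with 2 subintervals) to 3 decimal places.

From R_{1,1} = (4·R_{1,0} − R_{0,0})/3, solve for R_{1,0}:
4·R_{1,0} = 3·0.77910 + 0.83781 = 3.17511
R_{1,0} = 0.79378

0.794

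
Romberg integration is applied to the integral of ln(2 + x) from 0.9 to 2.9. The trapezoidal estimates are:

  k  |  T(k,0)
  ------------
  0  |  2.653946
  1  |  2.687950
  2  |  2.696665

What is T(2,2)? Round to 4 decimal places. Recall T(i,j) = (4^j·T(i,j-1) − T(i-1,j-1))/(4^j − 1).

Richardson extrapolation on the trapezoidal column (denominator 4−1=3):
T(1,1) = (4·2.687950 − 2.653946) / 3 = 2.699285
T(2,1) = 2.696665 + (2.696665 − 2.687950)/3 = 2.699570
T(2,2) = (16·2.699570 − 2.699285) / 15 = 2.699589

2.6996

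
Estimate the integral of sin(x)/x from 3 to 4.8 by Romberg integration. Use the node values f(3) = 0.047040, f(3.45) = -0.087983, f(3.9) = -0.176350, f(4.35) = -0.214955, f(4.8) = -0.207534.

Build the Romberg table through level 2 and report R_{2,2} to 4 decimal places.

R_{0,0} (trapezoid, 1 panel, h=1.8000): -0.144445
R_{1,0} (trapezoid, 2 panels, h=0.9000): -0.230937
R_{2,0} (trapezoid, 4 panels, h=0.4500): -0.251791
R_{1,1} = -0.230937 + (-0.230937 − (-0.144445))/3 = -0.259768
R_{2,1} = -0.251791 + (-0.251791 − (-0.230937))/3 = -0.258742
R_{2,2} = -0.258742 + (-0.258742 − (-0.259768))/15 = -0.258674

-0.2587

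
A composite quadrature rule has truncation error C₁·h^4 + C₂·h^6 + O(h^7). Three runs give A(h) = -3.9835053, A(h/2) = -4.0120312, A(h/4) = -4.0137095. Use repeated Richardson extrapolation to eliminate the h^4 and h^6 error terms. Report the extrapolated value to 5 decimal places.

-4.01382

First eliminate the h^4 term (factor 2^4 = 16):
  B₁ = (16·(-4.0120312) − (-3.9835053))/15 = -4.0139329
  B₂ = (16·(-4.0137095) − (-4.0120312))/15 = -4.0138214
Then eliminate the h^6 term (factor 2^6 = 64):
  (64·(-4.0138214) − (-4.0139329))/63 = -4.0138196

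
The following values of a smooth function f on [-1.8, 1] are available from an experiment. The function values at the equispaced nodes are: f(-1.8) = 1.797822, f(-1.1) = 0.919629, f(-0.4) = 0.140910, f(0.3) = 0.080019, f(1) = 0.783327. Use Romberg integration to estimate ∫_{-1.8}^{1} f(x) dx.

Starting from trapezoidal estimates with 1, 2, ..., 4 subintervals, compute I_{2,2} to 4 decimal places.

1.6099

I_{0,0} (trapezoid, 1 panel, h=2.8000): 3.613609
I_{1,0} (trapezoid, 2 panels, h=1.4000): 2.004078
I_{2,0} (trapezoid, 4 panels, h=0.7000): 1.701793
I_{1,1} = 2.004078 + (2.004078 − 3.613609)/3 = 1.467568
I_{2,1} = 1.701793 + (1.701793 − 2.004078)/3 = 1.601031
I_{2,2} = 1.601031 + (1.601031 − 1.467568)/15 = 1.609929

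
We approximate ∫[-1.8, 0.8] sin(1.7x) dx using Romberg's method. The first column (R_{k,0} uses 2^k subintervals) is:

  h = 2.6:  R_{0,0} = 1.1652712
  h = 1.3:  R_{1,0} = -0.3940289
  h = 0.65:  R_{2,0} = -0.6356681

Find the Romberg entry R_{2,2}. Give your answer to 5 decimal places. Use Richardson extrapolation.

-0.70304

Richardson extrapolation on the trapezoidal column (denominator 4−1=3):
R_{1,1} = -0.3940289 + (-0.3940289 − 1.1652712)/3 = -0.9137956
R_{2,1} = (4·(-0.6356681) − (-0.3940289)) / 3 = -0.7162145
R_{2,2} = (16·(-0.7162145) − (-0.9137956)) / 15 = -0.7030424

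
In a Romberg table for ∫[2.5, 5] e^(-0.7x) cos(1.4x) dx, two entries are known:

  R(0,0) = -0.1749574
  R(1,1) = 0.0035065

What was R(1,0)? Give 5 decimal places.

From R(1,1) = (4·R(1,0) − R(0,0))/3, solve for R(1,0):
4·R(1,0) = 3·0.0035065 + (-0.1749574) = -0.1644379
R(1,0) = -0.0411095

-0.04111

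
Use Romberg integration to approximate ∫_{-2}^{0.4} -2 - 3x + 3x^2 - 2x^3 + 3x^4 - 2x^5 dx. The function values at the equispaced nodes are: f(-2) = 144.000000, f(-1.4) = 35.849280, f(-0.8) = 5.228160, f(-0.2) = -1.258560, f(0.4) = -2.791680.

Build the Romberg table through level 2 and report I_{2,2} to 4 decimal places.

I_{0,0} (trapezoid, 1 panel, h=2.4000): 169.449984
I_{1,0} (trapezoid, 2 panels, h=1.2000): 90.998784
I_{2,0} (trapezoid, 4 panels, h=0.6000): 66.253824
I_{1,1} = 90.998784 + (90.998784 − 169.449984)/3 = 64.848384
I_{2,1} = 66.253824 + (66.253824 − 90.998784)/3 = 58.005504
I_{2,2} = 58.005504 + (58.005504 − 64.848384)/15 = 57.549312

57.5493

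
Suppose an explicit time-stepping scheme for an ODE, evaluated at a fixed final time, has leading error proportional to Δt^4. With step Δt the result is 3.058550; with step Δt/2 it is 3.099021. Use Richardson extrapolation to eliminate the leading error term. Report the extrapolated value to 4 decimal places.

The leading error scales as Δt^4; refining by a factor of 2 reduces it by 2^4 = 16.
Extrapolated value = (16·A(Δt/2) − A(Δt)) / (16 − 1)
= (16·3.099021 − 3.058550) / 15
= 46.525786 / 15 = 3.101719

3.1017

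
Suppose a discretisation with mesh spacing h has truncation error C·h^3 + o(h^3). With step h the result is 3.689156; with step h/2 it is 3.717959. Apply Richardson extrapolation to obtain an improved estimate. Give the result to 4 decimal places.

3.7221

The leading error scales as h^3; refining by a factor of 2 reduces it by 2^3 = 8.
Extrapolated value = (8·A(h/2) − A(h)) / (8 − 1)
= (8·3.717959 − 3.689156) / 7
= 26.054516 / 7 = 3.722074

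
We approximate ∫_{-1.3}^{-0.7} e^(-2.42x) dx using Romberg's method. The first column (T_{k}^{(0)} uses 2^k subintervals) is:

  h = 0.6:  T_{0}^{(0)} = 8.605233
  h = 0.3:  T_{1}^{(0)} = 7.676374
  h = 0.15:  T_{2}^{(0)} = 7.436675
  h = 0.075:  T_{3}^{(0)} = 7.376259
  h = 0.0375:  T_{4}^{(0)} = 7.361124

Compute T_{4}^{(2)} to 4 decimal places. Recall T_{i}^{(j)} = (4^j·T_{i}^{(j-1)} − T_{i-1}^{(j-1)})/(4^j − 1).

Richardson extrapolation on the trapezoidal column (denominator 4−1=3):
T_{3}^{(1)} = (4·7.376259 − 7.436675) / 3 = 7.356120
T_{4}^{(1)} = (4·7.361124 − 7.376259) / 3 = 7.356079
T_{4}^{(2)} = 7.356079 + (7.356079 − 7.356120)/15 = 7.356076

7.3561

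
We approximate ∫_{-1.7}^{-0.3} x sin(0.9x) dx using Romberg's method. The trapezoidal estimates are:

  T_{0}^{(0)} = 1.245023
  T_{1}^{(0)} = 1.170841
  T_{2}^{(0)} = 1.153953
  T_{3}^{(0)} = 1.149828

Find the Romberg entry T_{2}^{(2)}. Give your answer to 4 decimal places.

T_{1}^{(1)} = (4·1.170841 − 1.245023) / 3 = 1.146114
T_{2}^{(1)} = (4·1.153953 − 1.170841) / 3 = 1.148324
T_{2}^{(2)} = (16·1.148324 − 1.146114) / 15 = 1.148471
(Column j=1 coincides with Simpson's rule on the same nodes.)

1.1485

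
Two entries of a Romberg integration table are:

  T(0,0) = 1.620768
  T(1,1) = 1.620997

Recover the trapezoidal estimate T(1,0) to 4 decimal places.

1.6209

From T(1,1) = (4·T(1,0) − T(0,0))/3, solve for T(1,0):
4·T(1,0) = 3·1.620997 + 1.620768 = 6.483759
T(1,0) = 1.620940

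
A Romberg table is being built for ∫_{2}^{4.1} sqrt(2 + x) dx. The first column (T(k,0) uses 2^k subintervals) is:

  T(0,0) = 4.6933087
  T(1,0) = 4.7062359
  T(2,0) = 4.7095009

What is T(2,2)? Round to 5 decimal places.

4.71059

T(1,1) = 4.7062359 + (4.7062359 − 4.6933087)/3 = 4.7105450
T(2,1) = 4.7095009 + (4.7095009 − 4.7062359)/3 = 4.7105892
T(2,2) = 4.7105892 + (4.7105892 − 4.7105450)/15 = 4.7105921
(Column j=1 coincides with Simpson's rule on the same nodes.)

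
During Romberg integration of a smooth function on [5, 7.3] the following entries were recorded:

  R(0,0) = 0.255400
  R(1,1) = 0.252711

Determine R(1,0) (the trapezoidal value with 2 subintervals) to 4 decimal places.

From R(1,1) = (4·R(1,0) − R(0,0))/3, solve for R(1,0):
4·R(1,0) = 3·0.252711 + 0.255400 = 1.013533
R(1,0) = 0.253383

0.2534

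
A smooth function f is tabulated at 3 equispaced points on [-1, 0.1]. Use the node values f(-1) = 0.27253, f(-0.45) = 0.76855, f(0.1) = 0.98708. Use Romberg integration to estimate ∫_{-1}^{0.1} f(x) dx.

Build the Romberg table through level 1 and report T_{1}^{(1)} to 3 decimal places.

0.795

T_{0}^{(0)} (trapezoid, 1 panel, h=1.1000): 0.69279
T_{1}^{(0)} (trapezoid, 2 panels, h=0.5500): 0.76910
T_{1}^{(1)} = 0.76910 + (0.76910 − 0.69279)/3 = 0.79454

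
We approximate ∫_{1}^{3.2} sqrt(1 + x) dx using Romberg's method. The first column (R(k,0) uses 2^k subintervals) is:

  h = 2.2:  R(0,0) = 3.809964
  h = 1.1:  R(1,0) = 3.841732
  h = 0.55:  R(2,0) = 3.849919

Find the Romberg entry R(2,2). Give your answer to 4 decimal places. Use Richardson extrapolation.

Richardson extrapolation on the trapezoidal column (denominator 4−1=3):
R(1,1) = 3.841732 + (3.841732 − 3.809964)/3 = 3.852321
R(2,1) = (4·3.849919 − 3.841732) / 3 = 3.852648
R(2,2) = (16·3.852648 − 3.852321) / 15 = 3.852670

3.8527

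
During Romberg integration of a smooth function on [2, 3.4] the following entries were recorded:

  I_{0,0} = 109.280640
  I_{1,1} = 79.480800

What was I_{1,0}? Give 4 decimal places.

From I_{1,1} = (4·I_{1,0} − I_{0,0})/3, solve for I_{1,0}:
4·I_{1,0} = 3·79.480800 + 109.280640 = 347.723040
I_{1,0} = 86.930760

86.9308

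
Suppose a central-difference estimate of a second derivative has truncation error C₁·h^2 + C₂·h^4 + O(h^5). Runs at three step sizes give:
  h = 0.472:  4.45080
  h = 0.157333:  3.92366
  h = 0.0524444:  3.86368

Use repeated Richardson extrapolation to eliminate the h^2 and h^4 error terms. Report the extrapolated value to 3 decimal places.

3.856

First eliminate the h^2 term (factor 3^2 = 9):
  B₁ = (9·3.92366 − 4.45080)/8 = 3.85777
  B₂ = (9·3.86368 − 3.92366)/8 = 3.85618
Then eliminate the h^4 term (factor 3^4 = 81):
  (81·3.85618 − 3.85777)/80 = 3.85616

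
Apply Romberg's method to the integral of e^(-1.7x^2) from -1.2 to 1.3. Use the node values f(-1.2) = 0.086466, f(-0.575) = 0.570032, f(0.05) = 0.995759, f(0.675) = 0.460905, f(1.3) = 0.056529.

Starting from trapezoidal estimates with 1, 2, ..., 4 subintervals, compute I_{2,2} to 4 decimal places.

I_{0,0} (trapezoid, 1 panel, h=2.5000): 0.178744
I_{1,0} (trapezoid, 2 panels, h=1.2500): 1.334071
I_{2,0} (trapezoid, 4 panels, h=0.6250): 1.311371
I_{1,1} = 1.334071 + (1.334071 − 0.178744)/3 = 1.719180
I_{2,1} = 1.311371 + (1.311371 − 1.334071)/3 = 1.303804
I_{2,2} = 1.303804 + (1.303804 − 1.719180)/15 = 1.276112

1.2761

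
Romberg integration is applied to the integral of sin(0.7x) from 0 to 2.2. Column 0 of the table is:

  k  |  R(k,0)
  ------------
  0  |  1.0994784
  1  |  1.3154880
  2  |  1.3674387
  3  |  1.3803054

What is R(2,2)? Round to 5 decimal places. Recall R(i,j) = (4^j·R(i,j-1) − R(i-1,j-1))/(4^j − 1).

1.38457

Richardson extrapolation on the trapezoidal column (denominator 4−1=3):
R(1,1) = (4·1.3154880 − 1.0994784) / 3 = 1.3874912
R(2,1) = 1.3674387 + (1.3674387 − 1.3154880)/3 = 1.3847556
R(2,2) = (16·1.3847556 − 1.3874912) / 15 = 1.3845732
(Column j=1 coincides with Simpson's rule on the same nodes.)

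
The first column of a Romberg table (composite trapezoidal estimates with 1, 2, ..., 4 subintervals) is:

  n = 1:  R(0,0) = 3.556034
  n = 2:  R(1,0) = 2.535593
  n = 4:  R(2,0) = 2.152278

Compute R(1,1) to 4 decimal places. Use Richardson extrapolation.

2.1954

Richardson extrapolation on the trapezoidal column (denominator 4−1=3):
R(1,1) = 2.535593 + (2.535593 − 3.556034)/3 = 2.195446
(Column j=1 coincides with Simpson's rule on the same nodes.)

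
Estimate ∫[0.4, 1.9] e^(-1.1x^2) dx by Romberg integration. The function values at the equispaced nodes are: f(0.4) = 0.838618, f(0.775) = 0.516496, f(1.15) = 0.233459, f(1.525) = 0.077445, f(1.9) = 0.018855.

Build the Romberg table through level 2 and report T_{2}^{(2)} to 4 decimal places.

T_{0}^{(0)} (trapezoid, 1 panel, h=1.5000): 0.643105
T_{1}^{(0)} (trapezoid, 2 panels, h=0.7500): 0.496647
T_{2}^{(0)} (trapezoid, 4 panels, h=0.3750): 0.471051
T_{1}^{(1)} = 0.496647 + (0.496647 − 0.643105)/3 = 0.447828
T_{2}^{(1)} = 0.471051 + (0.471051 − 0.496647)/3 = 0.462519
T_{2}^{(2)} = 0.462519 + (0.462519 − 0.447828)/15 = 0.463498

0.4635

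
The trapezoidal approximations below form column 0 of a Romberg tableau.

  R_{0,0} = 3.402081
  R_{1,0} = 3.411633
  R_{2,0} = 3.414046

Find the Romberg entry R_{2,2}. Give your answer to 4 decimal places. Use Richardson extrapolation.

3.4149

Richardson extrapolation on the trapezoidal column (denominator 4−1=3):
R_{1,1} = (4·3.411633 − 3.402081) / 3 = 3.414817
R_{2,1} = 3.414046 + (3.414046 − 3.411633)/3 = 3.414850
R_{2,2} = (16·3.414850 − 3.414817) / 15 = 3.414852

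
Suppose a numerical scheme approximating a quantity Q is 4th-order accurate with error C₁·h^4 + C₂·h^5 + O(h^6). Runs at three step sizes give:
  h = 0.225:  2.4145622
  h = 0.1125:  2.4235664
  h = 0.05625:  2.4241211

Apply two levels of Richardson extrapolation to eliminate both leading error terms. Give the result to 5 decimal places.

2.42416

First eliminate the h^4 term (factor 2^4 = 16):
  B₁ = (16·2.4235664 − 2.4145622)/15 = 2.4241667
  B₂ = (16·2.4241211 − 2.4235664)/15 = 2.4241581
Then eliminate the h^5 term (factor 2^5 = 32):
  (32·2.4241581 − 2.4241667)/31 = 2.4241578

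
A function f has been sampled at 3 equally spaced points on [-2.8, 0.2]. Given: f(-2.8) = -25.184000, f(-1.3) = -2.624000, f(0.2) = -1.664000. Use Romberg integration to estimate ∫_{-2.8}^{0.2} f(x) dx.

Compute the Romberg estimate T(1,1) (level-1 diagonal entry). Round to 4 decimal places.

T(0,0) (trapezoid, 1 panel, h=3.0000): -40.272000
T(1,0) (trapezoid, 2 panels, h=1.5000): -24.072000
T(1,1) = -24.072000 + (-24.072000 − (-40.272000))/3 = -18.672000

-18.6720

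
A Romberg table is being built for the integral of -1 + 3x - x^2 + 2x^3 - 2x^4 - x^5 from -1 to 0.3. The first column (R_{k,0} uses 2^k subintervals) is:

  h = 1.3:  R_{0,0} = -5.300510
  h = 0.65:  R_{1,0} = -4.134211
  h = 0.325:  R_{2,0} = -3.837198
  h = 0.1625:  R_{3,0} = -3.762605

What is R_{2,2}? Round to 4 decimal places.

-3.7377

Richardson extrapolation on the trapezoidal column (denominator 4−1=3):
R_{1,1} = (4·(-4.134211) − (-5.300510)) / 3 = -3.745445
R_{2,1} = -3.837198 + (-3.837198 − (-4.134211))/3 = -3.738194
R_{2,2} = (16·(-3.738194) − (-3.745445)) / 15 = -3.737711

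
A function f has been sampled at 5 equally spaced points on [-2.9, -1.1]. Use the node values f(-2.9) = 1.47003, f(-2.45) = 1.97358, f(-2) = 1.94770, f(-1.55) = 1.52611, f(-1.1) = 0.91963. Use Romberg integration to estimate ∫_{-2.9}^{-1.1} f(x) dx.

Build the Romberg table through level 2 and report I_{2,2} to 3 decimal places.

I_{0,0} (trapezoid, 1 panel, h=1.8000): 2.15069
I_{1,0} (trapezoid, 2 panels, h=0.9000): 2.82828
I_{2,0} (trapezoid, 4 panels, h=0.4500): 2.98900
I_{1,1} = 2.82828 + (2.82828 − 2.15069)/3 = 3.05414
I_{2,1} = 2.98900 + (2.98900 − 2.82828)/3 = 3.04257
I_{2,2} = 3.04257 + (3.04257 − 3.05414)/15 = 3.04180

3.042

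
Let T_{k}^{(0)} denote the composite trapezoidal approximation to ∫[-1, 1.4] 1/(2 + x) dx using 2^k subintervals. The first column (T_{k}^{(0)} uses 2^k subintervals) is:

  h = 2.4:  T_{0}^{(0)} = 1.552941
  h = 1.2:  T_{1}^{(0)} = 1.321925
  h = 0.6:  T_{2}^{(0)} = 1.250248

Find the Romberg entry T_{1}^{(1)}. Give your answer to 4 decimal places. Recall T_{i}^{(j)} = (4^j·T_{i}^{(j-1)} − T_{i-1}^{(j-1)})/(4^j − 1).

1.2449

T_{1}^{(1)} = (4·1.321925 − 1.552941) / 3 = 1.244920
(Column j=1 coincides with Simpson's rule on the same nodes.)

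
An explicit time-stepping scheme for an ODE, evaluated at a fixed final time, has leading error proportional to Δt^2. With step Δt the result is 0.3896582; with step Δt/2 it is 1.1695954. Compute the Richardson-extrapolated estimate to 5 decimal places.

1.42957

The leading error scales as Δt^2; refining by a factor of 2 reduces it by 2^2 = 4.
Extrapolated value = (4·A(Δt/2) − A(Δt)) / (4 − 1)
= (4·1.1695954 − 0.3896582) / 3
= 4.2887234 / 3 = 1.4295745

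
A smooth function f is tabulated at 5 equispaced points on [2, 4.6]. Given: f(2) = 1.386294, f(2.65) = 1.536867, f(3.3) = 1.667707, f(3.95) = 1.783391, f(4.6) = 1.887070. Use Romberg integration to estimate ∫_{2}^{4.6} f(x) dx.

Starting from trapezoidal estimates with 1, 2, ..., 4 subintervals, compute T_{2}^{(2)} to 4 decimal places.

4.3095

T_{0}^{(0)} (trapezoid, 1 panel, h=2.6000): 4.255373
T_{1}^{(0)} (trapezoid, 2 panels, h=1.3000): 4.295706
T_{2}^{(0)} (trapezoid, 4 panels, h=0.6500): 4.306021
T_{1}^{(1)} = 4.295706 + (4.295706 − 4.255373)/3 = 4.309150
T_{2}^{(1)} = 4.306021 + (4.306021 − 4.295706)/3 = 4.309459
T_{2}^{(2)} = 4.309459 + (4.309459 − 4.309150)/15 = 4.309480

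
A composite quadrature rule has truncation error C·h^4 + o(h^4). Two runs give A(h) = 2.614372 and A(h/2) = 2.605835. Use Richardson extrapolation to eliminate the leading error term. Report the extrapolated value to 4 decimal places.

Extrapolated value = (16·A(h/2) − A(h)) / (16 − 1)
= (16·2.605835 − 2.614372) / 15
= 39.078988 / 15 = 2.605266

2.6053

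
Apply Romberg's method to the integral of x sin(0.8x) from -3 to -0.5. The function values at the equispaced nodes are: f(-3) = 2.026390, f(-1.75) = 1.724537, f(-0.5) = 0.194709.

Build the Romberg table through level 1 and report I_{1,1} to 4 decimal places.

I_{0,0} (trapezoid, 1 panel, h=2.5000): 2.776374
I_{1,0} (trapezoid, 2 panels, h=1.2500): 3.543858
I_{1,1} = 3.543858 + (3.543858 − 2.776374)/3 = 3.799686

3.7997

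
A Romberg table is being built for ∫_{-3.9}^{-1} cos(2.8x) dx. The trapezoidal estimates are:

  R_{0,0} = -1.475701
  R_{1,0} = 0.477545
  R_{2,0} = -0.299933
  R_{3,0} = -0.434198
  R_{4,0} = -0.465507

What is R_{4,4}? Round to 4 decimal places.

-0.4758

R_{1,1} = (4·0.477545 − (-1.475701)) / 3 = 1.128627
R_{2,1} = (4·(-0.299933) − 0.477545) / 3 = -0.559092
R_{3,1} = (4·(-0.434198) − (-0.299933)) / 3 = -0.478953
R_{4,1} = (4·(-0.465507) − (-0.434198)) / 3 = -0.475943
R_{2,2} = (16·(-0.559092) − 1.128627) / 15 = -0.671607
R_{3,2} = -0.478953 + (-0.478953 − (-0.559092))/15 = -0.473610
R_{4,2} = -0.475943 + (-0.475943 − (-0.478953))/15 = -0.475742
R_{3,3} = (64·(-0.473610) − (-0.671607)) / 63 = -0.470467
R_{4,3} = (64·(-0.475742) − (-0.473610)) / 63 = -0.475776
R_{4,4} = (256·(-0.475776) − (-0.470467)) / 255 = -0.475797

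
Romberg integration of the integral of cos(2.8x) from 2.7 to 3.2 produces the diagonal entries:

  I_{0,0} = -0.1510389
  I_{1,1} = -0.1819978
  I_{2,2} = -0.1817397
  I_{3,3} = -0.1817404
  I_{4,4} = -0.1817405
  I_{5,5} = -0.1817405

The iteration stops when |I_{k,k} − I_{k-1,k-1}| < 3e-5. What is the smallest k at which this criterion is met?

k = 3

|I_{1,1} − I_{0,0}| = 0.0309589 ≥ 3e-5
|I_{2,2} − I_{1,1}| = 0.0002581 ≥ 3e-5
|I_{3,3} − I_{2,2}| = 0.0000007 < 3e-5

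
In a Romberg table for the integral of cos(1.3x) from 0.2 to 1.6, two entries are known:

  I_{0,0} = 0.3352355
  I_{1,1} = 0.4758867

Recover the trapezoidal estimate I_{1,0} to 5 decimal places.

From I_{1,1} = (4·I_{1,0} − I_{0,0})/3, solve for I_{1,0}:
4·I_{1,0} = 3·0.4758867 + 0.3352355 = 1.7628956
I_{1,0} = 0.4407239

0.44072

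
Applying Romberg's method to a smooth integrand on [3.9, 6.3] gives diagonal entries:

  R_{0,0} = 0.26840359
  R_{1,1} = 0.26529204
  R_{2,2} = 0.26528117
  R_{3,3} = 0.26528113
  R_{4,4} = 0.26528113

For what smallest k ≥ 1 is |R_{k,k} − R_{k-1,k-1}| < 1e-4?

|R_{1,1} − R_{0,0}| = 0.00311155 ≥ 1e-4
|R_{2,2} − R_{1,1}| = 0.00001087 < 1e-4

k = 2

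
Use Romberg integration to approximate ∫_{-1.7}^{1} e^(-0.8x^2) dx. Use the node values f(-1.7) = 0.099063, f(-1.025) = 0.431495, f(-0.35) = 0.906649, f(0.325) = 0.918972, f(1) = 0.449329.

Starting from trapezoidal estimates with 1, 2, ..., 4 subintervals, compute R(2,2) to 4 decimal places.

1.7380

R(0,0) (trapezoid, 1 panel, h=2.7000): 0.740329
R(1,0) (trapezoid, 2 panels, h=1.3500): 1.594141
R(2,0) (trapezoid, 4 panels, h=0.6750): 1.708636
R(1,1) = 1.594141 + (1.594141 − 0.740329)/3 = 1.878745
R(2,1) = 1.708636 + (1.708636 − 1.594141)/3 = 1.746801
R(2,2) = 1.746801 + (1.746801 − 1.878745)/15 = 1.738005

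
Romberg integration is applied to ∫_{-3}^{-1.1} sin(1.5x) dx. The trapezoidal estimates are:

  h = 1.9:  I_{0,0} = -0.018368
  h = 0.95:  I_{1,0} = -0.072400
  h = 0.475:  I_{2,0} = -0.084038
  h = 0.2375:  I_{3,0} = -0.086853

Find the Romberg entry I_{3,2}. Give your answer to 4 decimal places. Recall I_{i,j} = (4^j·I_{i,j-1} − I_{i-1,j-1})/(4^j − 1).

-0.0878

I_{2,1} = (4·(-0.084038) − (-0.072400)) / 3 = -0.087917
I_{3,1} = (4·(-0.086853) − (-0.084038)) / 3 = -0.087791
I_{3,2} = (16·(-0.087791) − (-0.087917)) / 15 = -0.087783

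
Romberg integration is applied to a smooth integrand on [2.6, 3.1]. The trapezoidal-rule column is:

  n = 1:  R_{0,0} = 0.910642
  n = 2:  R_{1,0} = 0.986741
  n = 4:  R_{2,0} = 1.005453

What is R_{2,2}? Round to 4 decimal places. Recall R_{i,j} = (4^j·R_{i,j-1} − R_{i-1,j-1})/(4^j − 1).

1.0117

R_{1,1} = 0.986741 + (0.986741 − 0.910642)/3 = 1.012107
R_{2,1} = (4·1.005453 − 0.986741) / 3 = 1.011690
R_{2,2} = 1.011690 + (1.011690 − 1.012107)/15 = 1.011662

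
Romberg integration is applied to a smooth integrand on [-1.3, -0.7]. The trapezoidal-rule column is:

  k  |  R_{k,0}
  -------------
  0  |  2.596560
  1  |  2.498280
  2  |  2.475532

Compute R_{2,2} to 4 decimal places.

2.4681

Richardson extrapolation on the trapezoidal column (denominator 4−1=3):
R_{1,1} = (4·2.498280 − 2.596560) / 3 = 2.465520
R_{2,1} = (4·2.475532 − 2.498280) / 3 = 2.467949
R_{2,2} = (16·2.467949 − 2.465520) / 15 = 2.468111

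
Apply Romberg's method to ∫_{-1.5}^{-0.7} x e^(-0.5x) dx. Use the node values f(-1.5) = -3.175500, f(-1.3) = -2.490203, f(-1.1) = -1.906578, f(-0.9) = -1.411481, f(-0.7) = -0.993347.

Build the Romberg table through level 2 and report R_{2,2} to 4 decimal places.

-1.5726

R_{0,0} (trapezoid, 1 panel, h=0.8000): -1.667539
R_{1,0} (trapezoid, 2 panels, h=0.4000): -1.596401
R_{2,0} (trapezoid, 4 panels, h=0.2000): -1.578537
R_{1,1} = -1.596401 + (-1.596401 − (-1.667539))/3 = -1.572688
R_{2,1} = -1.578537 + (-1.578537 − (-1.596401))/3 = -1.572582
R_{2,2} = -1.572582 + (-1.572582 − (-1.572688))/15 = -1.572575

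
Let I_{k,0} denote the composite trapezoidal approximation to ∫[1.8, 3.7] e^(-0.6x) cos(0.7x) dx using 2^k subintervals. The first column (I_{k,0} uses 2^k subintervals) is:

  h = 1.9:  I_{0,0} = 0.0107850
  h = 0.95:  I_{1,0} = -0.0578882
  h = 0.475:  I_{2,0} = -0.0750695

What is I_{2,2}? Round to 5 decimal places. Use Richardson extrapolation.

Richardson extrapolation on the trapezoidal column (denominator 4−1=3):
I_{1,1} = (4·(-0.0578882) − 0.0107850) / 3 = -0.0807793
I_{2,1} = (4·(-0.0750695) − (-0.0578882)) / 3 = -0.0807966
I_{2,2} = (16·(-0.0807966) − (-0.0807793)) / 15 = -0.0807978
(Column j=1 coincides with Simpson's rule on the same nodes.)

-0.08080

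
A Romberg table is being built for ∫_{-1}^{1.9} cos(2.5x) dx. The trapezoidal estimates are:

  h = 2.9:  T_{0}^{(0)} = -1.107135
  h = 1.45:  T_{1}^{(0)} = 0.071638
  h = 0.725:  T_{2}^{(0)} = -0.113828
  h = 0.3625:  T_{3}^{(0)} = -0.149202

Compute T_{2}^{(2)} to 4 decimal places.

Richardson extrapolation on the trapezoidal column (denominator 4−1=3):
T_{1}^{(1)} = 0.071638 + (0.071638 − (-1.107135))/3 = 0.464562
T_{2}^{(1)} = -0.113828 + (-0.113828 − 0.071638)/3 = -0.175650
T_{2}^{(2)} = (16·(-0.175650) − 0.464562) / 15 = -0.218331

-0.2183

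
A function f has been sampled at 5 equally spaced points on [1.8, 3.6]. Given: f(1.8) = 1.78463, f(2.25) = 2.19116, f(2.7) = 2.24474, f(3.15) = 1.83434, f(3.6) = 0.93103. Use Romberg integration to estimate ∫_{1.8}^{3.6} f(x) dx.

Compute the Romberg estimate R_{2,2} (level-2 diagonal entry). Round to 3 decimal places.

3.495

R_{0,0} (trapezoid, 1 panel, h=1.8000): 2.44409
R_{1,0} (trapezoid, 2 panels, h=0.9000): 3.24231
R_{2,0} (trapezoid, 4 panels, h=0.4500): 3.43263
R_{1,1} = 3.24231 + (3.24231 − 2.44409)/3 = 3.50838
R_{2,1} = 3.43263 + (3.43263 − 3.24231)/3 = 3.49607
R_{2,2} = 3.49607 + (3.49607 − 3.50838)/15 = 3.49525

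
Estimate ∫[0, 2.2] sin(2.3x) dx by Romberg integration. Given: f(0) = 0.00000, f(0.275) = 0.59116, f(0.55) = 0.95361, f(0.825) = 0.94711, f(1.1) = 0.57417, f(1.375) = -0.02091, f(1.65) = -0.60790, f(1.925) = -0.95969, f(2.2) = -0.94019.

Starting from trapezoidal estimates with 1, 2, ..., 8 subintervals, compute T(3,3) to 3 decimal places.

T(0,0) (trapezoid, 1 panel, h=2.2000): -1.03421
T(1,0) (trapezoid, 2 panels, h=1.1000): 0.11448
T(2,0) (trapezoid, 4 panels, h=0.5500): 0.24738
T(3,0) (trapezoid, 8 panels, h=0.2750): 0.27705
T(1,1) = 0.11448 + (0.11448 − (-1.03421))/3 = 0.49738
T(2,1) = 0.24738 + (0.24738 − 0.11448)/3 = 0.29168
T(3,1) = 0.27705 + (0.27705 − 0.24738)/3 = 0.28694
T(2,2) = 0.29168 + (0.29168 − 0.49738)/15 = 0.27797
T(3,2) = 0.28694 + (0.28694 − 0.29168)/15 = 0.28662
T(3,3) = 0.28662 + (0.28662 − 0.27797)/63 = 0.28676

0.287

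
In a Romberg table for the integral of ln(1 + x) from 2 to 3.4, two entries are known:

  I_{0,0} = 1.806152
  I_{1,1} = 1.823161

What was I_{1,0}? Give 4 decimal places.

From I_{1,1} = (4·I_{1,0} − I_{0,0})/3, solve for I_{1,0}:
4·I_{1,0} = 3·1.823161 + 1.806152 = 7.275635
I_{1,0} = 1.818909

1.8189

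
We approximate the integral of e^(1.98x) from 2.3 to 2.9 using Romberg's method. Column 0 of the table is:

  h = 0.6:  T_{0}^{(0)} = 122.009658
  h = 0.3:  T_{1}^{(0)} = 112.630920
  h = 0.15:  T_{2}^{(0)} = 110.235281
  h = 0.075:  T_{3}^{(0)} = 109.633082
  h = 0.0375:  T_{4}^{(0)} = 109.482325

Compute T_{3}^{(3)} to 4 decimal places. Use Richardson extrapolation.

109.4321

Richardson extrapolation on the trapezoidal column (denominator 4−1=3):
T_{1}^{(1)} = 112.630920 + (112.630920 − 122.009658)/3 = 109.504674
T_{2}^{(1)} = (4·110.235281 − 112.630920) / 3 = 109.436735
T_{3}^{(1)} = (4·109.633082 − 110.235281) / 3 = 109.432349
T_{2}^{(2)} = (16·109.436735 − 109.504674) / 15 = 109.432206
T_{3}^{(2)} = (16·109.432349 − 109.436735) / 15 = 109.432057
T_{3}^{(3)} = 109.432057 + (109.432057 − 109.432206)/63 = 109.432055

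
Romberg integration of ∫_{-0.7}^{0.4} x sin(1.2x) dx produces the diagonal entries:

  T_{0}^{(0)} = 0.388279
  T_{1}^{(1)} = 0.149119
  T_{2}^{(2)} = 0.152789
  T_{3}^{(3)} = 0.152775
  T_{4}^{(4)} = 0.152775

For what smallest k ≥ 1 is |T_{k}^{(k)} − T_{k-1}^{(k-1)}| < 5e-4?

k = 3

|T_{1}^{(1)} − T_{0}^{(0)}| = 0.239160 ≥ 5e-4
|T_{2}^{(2)} − T_{1}^{(1)}| = 0.003670 ≥ 5e-4
|T_{3}^{(3)} − T_{2}^{(2)}| = 0.000014 < 5e-4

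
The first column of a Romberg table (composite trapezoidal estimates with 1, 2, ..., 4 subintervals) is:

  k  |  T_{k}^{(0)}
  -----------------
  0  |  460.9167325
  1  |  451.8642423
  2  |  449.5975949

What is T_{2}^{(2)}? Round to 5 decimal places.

T_{1}^{(1)} = (4·451.8642423 − 460.9167325) / 3 = 448.8467456
T_{2}^{(1)} = (4·449.5975949 − 451.8642423) / 3 = 448.8420458
T_{2}^{(2)} = 448.8420458 + (448.8420458 − 448.8467456)/15 = 448.8417325

448.84173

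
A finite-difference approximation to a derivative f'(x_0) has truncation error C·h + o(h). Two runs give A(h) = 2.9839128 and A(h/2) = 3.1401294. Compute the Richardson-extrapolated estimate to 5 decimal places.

Extrapolated value = (2·A(h/2) − A(h)) / (2 − 1)
= (2·3.1401294 − 2.9839128) / 1
= 3.2963460 / 1 = 3.2963460

3.29635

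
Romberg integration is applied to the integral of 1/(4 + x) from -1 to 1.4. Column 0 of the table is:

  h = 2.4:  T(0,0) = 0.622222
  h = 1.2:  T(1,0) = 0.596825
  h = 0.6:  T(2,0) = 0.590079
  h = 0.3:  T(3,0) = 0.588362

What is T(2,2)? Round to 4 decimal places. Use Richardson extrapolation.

0.5878

T(1,1) = 0.596825 + (0.596825 − 0.622222)/3 = 0.588359
T(2,1) = 0.590079 + (0.590079 − 0.596825)/3 = 0.587830
T(2,2) = 0.587830 + (0.587830 − 0.588359)/15 = 0.587795
(Column j=1 coincides with Simpson's rule on the same nodes.)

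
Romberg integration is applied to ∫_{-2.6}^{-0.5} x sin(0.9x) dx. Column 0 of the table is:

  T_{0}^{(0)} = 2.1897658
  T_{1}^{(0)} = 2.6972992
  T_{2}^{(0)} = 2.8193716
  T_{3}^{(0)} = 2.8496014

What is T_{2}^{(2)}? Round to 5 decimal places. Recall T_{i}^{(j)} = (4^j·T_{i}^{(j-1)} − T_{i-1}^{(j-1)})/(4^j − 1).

Richardson extrapolation on the trapezoidal column (denominator 4−1=3):
T_{1}^{(1)} = (4·2.6972992 − 2.1897658) / 3 = 2.8664770
T_{2}^{(1)} = 2.8193716 + (2.8193716 − 2.6972992)/3 = 2.8600624
T_{2}^{(2)} = (16·2.8600624 − 2.8664770) / 15 = 2.8596348
(Column j=1 coincides with Simpson's rule on the same nodes.)

2.85963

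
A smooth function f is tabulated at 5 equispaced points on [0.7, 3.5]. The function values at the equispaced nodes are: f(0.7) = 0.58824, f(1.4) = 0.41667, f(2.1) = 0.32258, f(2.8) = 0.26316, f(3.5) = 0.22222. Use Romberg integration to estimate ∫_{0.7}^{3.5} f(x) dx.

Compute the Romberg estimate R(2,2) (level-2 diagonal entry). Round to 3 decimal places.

R(0,0) (trapezoid, 1 panel, h=2.8000): 1.13464
R(1,0) (trapezoid, 2 panels, h=1.4000): 1.01893
R(2,0) (trapezoid, 4 panels, h=0.7000): 0.98535
R(1,1) = 1.01893 + (1.01893 − 1.13464)/3 = 0.98036
R(2,1) = 0.98535 + (0.98535 − 1.01893)/3 = 0.97416
R(2,2) = 0.97416 + (0.97416 − 0.98036)/15 = 0.97375

0.974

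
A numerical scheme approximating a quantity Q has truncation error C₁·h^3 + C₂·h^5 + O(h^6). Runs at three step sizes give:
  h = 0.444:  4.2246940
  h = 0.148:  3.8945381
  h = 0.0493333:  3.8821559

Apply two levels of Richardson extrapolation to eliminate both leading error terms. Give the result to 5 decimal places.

First eliminate the h^3 term (factor 3^3 = 27):
  B₁ = (27·3.8945381 − 4.2246940)/26 = 3.8818398
  B₂ = (27·3.8821559 − 3.8945381)/26 = 3.8816797
Then eliminate the h^5 term (factor 3^5 = 243):
  (243·3.8816797 − 3.8818398)/242 = 3.8816790

3.88168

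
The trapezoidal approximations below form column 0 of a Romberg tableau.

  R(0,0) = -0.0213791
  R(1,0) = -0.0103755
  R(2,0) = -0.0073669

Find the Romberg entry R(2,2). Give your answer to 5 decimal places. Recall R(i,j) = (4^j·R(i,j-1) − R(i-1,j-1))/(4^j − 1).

Richardson extrapolation on the trapezoidal column (denominator 4−1=3):
R(1,1) = (4·(-0.0103755) − (-0.0213791)) / 3 = -0.0067076
R(2,1) = (4·(-0.0073669) − (-0.0103755)) / 3 = -0.0063640
R(2,2) = (16·(-0.0063640) − (-0.0067076)) / 15 = -0.0063411
(Column j=1 coincides with Simpson's rule on the same nodes.)

-0.00634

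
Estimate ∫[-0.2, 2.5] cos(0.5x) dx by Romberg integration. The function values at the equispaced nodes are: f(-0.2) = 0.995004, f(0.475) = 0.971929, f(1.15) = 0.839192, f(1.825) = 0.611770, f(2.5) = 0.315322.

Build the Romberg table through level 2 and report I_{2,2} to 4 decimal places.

2.0976

I_{0,0} (trapezoid, 1 panel, h=2.7000): 1.768940
I_{1,0} (trapezoid, 2 panels, h=1.3500): 2.017379
I_{2,0} (trapezoid, 4 panels, h=0.6750): 2.077686
I_{1,1} = 2.017379 + (2.017379 − 1.768940)/3 = 2.100192
I_{2,1} = 2.077686 + (2.077686 − 2.017379)/3 = 2.097788
I_{2,2} = 2.097788 + (2.097788 − 2.100192)/15 = 2.097628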